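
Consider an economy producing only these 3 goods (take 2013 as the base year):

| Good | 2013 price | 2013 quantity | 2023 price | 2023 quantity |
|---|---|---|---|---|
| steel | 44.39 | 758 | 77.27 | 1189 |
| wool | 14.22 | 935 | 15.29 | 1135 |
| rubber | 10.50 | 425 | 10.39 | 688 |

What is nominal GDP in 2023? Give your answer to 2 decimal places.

Nominal GDP 2023 = Σ (p_2023 × q_2023) = 77.27·1189 + 15.29·1135 + 10.39·688 = 116376.50.

116376.50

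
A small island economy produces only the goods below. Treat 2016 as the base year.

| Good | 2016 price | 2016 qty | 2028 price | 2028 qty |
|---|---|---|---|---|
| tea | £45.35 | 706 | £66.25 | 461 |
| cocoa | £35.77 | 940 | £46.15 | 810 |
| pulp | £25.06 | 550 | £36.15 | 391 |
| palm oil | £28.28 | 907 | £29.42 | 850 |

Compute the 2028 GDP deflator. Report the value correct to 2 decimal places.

127.89

Nominal GDP 2028 = 66.25·461 + 46.15·810 + 36.15·391 + 29.42·850 = 107064.40.
Real GDP 2028 (at 2016 prices) = 45.35·461 + 35.77·810 + 25.06·391 + 28.28·850 = 83716.51.
Deflator = Nominal/Real × 100 = 107064.40/83716.51 × 100 = 127.889.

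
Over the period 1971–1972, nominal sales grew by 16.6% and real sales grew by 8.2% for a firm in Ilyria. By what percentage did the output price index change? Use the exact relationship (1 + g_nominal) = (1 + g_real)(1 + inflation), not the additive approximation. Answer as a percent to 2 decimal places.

7.76%

(1 + g_nom) = (1 + g_real)(1 + π), so π = 1.1660 / 1.0820 − 1 = 0.07763.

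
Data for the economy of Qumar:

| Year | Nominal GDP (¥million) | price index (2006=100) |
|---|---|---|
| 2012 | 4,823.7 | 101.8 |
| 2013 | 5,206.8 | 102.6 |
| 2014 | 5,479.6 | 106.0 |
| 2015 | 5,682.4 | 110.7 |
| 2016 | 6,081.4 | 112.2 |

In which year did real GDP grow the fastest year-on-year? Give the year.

2013

2013: real = 5206.8/1.026 = 5074.85; growth vs 2012 (4738.41) = 7.10%.
2014: real = 5479.6/1.060 = 5169.43; growth vs 2013 (5074.85) = 1.86%.
2015: real = 5682.4/1.107 = 5133.15; growth vs 2014 (5169.43) = -0.70%.
2016: real = 6081.4/1.122 = 5420.14; growth vs 2015 (5133.15) = 5.59%.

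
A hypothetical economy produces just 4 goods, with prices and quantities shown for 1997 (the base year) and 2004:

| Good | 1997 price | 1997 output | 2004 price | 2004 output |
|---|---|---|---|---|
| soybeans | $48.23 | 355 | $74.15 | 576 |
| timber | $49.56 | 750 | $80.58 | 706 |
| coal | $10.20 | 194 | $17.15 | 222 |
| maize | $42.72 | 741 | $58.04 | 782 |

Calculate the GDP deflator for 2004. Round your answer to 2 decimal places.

Nominal GDP 2004 = 74.15·576 + 80.58·706 + 17.15·222 + 58.04·782 = 148794.46.
Real GDP 2004 (at 1997 prices) = 48.23·576 + 49.56·706 + 10.20·222 + 42.72·782 = 98441.28.
Deflator = Nominal/Real × 100 = 148794.46/98441.28 × 100 = 151.150.

151.15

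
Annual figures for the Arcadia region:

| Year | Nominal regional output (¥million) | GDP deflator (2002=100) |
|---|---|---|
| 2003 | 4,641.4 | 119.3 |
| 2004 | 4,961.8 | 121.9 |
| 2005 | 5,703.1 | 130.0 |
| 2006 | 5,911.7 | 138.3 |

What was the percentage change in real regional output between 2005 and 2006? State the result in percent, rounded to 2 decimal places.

-2.56%

Real regional output 2005 = 5703.1/1.300 = 4387.00.
Real regional output 2006 = 5911.7/1.383 = 4274.55.
Change = 4274.55/4387.00 − 1 = -0.0256.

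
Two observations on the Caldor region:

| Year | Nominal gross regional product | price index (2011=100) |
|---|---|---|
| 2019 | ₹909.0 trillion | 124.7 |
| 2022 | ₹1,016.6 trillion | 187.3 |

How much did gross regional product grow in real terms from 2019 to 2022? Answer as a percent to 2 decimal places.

Real gross regional product 2019 = 909.0 / 1.247 = 728.95.
Real gross regional product 2022 = 1016.6 / 1.873 = 542.77.
Real growth = 542.77 / 728.95 − 1 = -0.2554.

-25.54%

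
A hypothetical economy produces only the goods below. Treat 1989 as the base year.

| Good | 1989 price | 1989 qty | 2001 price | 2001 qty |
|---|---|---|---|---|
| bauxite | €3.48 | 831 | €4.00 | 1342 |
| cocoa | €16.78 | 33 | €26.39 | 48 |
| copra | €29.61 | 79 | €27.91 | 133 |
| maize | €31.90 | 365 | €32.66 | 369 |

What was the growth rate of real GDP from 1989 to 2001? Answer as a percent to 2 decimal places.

21.55%

Real GDP 1989 = Nominal GDP 1989 = 3.48·831 + 16.78·33 + 29.61·79 + 31.90·365 = 17428.31.
Real GDP 2001 (at 1989 prices) = 3.48·1342 + 16.78·48 + 29.61·133 + 31.90·369 = 21184.83.
Real growth = 21184.83/17428.31 − 1 = 0.2155.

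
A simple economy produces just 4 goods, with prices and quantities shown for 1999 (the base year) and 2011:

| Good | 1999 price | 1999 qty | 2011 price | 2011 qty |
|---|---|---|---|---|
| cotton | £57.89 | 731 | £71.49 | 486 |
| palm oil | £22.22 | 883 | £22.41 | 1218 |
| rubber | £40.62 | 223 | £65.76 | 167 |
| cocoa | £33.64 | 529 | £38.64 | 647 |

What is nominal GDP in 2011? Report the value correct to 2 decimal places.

Nominal GDP 2011 = Σ (p_2011 × q_2011) = 71.49·486 + 22.41·1218 + 65.76·167 + 38.64·647 = 98021.52.

£98021.52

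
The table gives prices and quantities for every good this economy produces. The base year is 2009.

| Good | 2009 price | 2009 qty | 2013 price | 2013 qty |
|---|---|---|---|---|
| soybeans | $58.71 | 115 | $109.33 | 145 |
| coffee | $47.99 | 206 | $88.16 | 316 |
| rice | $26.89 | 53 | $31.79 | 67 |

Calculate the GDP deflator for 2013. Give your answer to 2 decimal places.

179.92

Nominal GDP 2013 = 109.33·145 + 88.16·316 + 31.79·67 = 45841.34.
Real GDP 2013 (at 2009 prices) = 58.71·145 + 47.99·316 + 26.89·67 = 25479.42.
Deflator = Nominal/Real × 100 = 45841.34/25479.42 × 100 = 179.915.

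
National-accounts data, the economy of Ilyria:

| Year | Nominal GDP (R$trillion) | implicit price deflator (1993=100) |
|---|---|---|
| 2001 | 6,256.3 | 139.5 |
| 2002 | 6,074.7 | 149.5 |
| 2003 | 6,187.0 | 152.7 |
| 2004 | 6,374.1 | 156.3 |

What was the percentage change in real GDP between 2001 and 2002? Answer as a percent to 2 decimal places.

-9.40%

Real GDP 2001 = 6256.3/1.395 = 4484.80.
Real GDP 2002 = 6074.7/1.495 = 4063.34.
Change = 4063.34/4484.80 − 1 = -0.0940.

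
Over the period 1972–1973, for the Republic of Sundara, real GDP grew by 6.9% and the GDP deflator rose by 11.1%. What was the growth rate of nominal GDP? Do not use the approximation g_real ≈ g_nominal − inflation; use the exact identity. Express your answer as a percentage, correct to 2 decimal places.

18.77%

(1 + g_nom) = (1 + g_real)(1 + π) = 1.0690 × 1.1110 = 1.18766.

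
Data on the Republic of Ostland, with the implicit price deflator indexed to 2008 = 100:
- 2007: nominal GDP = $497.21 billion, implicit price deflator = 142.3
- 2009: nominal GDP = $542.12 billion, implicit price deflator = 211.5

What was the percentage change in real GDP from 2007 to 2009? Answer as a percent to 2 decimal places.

Real GDP 2007 = 497.21 / 1.423 = 349.41.
Real GDP 2009 = 542.12 / 2.115 = 256.32.
Real growth = 256.32 / 349.41 − 1 = -0.2664.

-26.64%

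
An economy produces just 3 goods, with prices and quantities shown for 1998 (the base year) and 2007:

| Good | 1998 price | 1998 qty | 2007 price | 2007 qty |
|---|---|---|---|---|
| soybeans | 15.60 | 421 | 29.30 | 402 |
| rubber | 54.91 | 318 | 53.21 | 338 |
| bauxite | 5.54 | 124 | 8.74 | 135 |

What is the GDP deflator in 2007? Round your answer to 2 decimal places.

Nominal GDP 2007 = 29.30·402 + 53.21·338 + 8.74·135 = 30943.48.
Real GDP 2007 (at 1998 prices) = 15.60·402 + 54.91·338 + 5.54·135 = 25578.68.
Deflator = Nominal/Real × 100 = 30943.48/25578.68 × 100 = 120.974.

120.97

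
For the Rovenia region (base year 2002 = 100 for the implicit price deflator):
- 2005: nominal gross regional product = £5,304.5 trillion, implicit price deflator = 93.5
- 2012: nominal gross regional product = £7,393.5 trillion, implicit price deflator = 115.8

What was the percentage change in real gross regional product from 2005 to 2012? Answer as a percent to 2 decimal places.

Real gross regional product 2005 = 5304.5 / 0.935 = 5673.26.
Real gross regional product 2012 = 7393.5 / 1.158 = 6384.72.
Real growth = 6384.72 / 5673.26 − 1 = 0.1254.

12.54%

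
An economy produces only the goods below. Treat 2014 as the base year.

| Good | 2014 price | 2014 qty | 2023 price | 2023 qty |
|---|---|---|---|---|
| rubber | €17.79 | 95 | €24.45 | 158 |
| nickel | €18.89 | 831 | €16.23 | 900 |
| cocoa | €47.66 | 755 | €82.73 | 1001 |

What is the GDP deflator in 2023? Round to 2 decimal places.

150.01

Nominal GDP 2023 = 24.45·158 + 16.23·900 + 82.73·1001 = 101282.83.
Real GDP 2023 (at 2014 prices) = 17.79·158 + 18.89·900 + 47.66·1001 = 67519.48.
Deflator = Nominal/Real × 100 = 101282.83/67519.48 × 100 = 150.005.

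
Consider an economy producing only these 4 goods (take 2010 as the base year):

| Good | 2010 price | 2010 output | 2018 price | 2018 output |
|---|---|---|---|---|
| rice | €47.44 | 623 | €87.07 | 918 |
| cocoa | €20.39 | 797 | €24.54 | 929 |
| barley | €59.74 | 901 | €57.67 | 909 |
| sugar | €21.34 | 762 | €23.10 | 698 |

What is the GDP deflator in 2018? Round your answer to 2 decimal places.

Nominal GDP 2018 = 87.07·918 + 24.54·929 + 57.67·909 + 23.10·698 = 171273.75.
Real GDP 2018 (at 2010 prices) = 47.44·918 + 20.39·929 + 59.74·909 + 21.34·698 = 131691.21.
Deflator = Nominal/Real × 100 = 171273.75/131691.21 × 100 = 130.057.

130.06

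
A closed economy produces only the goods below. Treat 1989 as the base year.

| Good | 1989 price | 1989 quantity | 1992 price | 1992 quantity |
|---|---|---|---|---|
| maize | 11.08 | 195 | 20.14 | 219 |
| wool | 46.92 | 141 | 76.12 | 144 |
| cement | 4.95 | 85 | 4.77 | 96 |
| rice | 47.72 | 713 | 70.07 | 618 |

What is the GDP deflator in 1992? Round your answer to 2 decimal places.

Nominal GDP 1992 = 20.14·219 + 76.12·144 + 4.77·96 + 70.07·618 = 59133.12.
Real GDP 1992 (at 1989 prices) = 11.08·219 + 46.92·144 + 4.95·96 + 47.72·618 = 39149.16.
Deflator = Nominal/Real × 100 = 59133.12/39149.16 × 100 = 151.046.

151.05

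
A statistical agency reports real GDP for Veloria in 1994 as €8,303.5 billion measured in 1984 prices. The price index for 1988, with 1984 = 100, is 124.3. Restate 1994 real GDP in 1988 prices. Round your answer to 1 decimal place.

€10,321.3 billion

Real GDP in 1988 prices = Real GDP in 1984 prices × (P_1988/P_1984) = 8303.5 × 1.243 = 10321.25.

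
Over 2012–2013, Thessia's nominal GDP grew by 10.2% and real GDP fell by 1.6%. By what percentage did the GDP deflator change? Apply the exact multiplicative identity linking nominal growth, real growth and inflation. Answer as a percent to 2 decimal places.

(1 + g_nom) = (1 + g_real)(1 + π), so π = 1.1020 / 0.9840 − 1 = 0.11992.

11.99%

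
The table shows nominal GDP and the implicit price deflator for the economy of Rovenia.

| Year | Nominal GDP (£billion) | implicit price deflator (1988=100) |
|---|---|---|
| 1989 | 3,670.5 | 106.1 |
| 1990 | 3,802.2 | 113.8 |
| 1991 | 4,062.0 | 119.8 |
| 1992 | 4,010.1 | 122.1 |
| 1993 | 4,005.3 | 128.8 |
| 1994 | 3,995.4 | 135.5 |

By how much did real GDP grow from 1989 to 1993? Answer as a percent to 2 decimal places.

-10.11%

Real GDP 1989 = 3670.5/1.061 = 3459.47.
Real GDP 1993 = 4005.3/1.288 = 3109.70.
Change = 3109.70/3459.47 − 1 = -0.1011.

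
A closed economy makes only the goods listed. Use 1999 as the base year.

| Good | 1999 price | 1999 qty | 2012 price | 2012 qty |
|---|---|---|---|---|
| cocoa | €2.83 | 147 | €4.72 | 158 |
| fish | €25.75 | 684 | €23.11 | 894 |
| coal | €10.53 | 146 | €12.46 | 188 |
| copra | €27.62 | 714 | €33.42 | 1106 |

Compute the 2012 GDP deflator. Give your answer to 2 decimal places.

Nominal GDP 2012 = 4.72·158 + 23.11·894 + 12.46·188 + 33.42·1106 = 60711.10.
Real GDP 2012 (at 1999 prices) = 2.83·158 + 25.75·894 + 10.53·188 + 27.62·1106 = 55995.00.
Deflator = Nominal/Real × 100 = 60711.10/55995.00 × 100 = 108.422.

108.42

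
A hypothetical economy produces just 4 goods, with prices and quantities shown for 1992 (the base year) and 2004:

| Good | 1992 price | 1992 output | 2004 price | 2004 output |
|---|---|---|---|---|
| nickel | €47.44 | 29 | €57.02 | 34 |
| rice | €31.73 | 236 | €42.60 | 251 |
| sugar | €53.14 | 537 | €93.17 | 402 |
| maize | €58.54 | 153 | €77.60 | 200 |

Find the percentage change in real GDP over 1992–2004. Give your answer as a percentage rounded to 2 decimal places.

-8.00%

Real GDP 1992 = Nominal GDP 1992 = 47.44·29 + 31.73·236 + 53.14·537 + 58.54·153 = 46356.84.
Real GDP 2004 (at 1992 prices) = 47.44·34 + 31.73·251 + 53.14·402 + 58.54·200 = 42647.47.
Real growth = 42647.47/46356.84 − 1 = -0.0800.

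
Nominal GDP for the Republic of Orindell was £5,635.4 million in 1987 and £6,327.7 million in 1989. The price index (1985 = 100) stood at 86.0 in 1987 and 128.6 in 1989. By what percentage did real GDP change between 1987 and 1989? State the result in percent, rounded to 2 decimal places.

-24.91%

Real GDP 1987 = 5635.4 / 0.860 = 6552.79.
Real GDP 1989 = 6327.7 / 1.286 = 4920.45.
Real growth = 4920.45 / 6552.79 − 1 = -0.2491.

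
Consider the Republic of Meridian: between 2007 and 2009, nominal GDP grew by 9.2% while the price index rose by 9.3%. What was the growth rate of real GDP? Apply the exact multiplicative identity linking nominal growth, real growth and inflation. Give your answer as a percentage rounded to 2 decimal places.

-0.09%

(1 + g_nom) = (1 + g_real)(1 + π), so g_real = 1.0920 / 1.0930 − 1 = -0.00091.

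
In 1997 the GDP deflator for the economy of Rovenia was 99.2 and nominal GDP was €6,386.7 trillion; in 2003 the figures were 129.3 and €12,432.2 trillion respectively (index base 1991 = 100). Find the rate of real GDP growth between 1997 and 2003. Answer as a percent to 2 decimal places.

49.34%

Deflate each year: 1997 → 6386.7/0.992 = 6438.21; 2003 → 12432.2/1.293 = 9615.00.
So real GDP changed by 9615.00/6438.21 − 1 = 0.4934, i.e. 49.34%.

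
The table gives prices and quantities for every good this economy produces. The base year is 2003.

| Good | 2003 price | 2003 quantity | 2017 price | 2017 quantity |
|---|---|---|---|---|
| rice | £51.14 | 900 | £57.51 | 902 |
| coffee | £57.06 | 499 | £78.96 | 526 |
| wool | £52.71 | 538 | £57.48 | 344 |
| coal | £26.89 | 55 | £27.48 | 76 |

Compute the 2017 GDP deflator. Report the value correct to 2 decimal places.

119.68

Nominal GDP 2017 = 57.51·902 + 78.96·526 + 57.48·344 + 27.48·76 = 115268.58.
Real GDP 2017 (at 2003 prices) = 51.14·902 + 57.06·526 + 52.71·344 + 26.89·76 = 96317.72.
Deflator = Nominal/Real × 100 = 115268.58/96317.72 × 100 = 119.675.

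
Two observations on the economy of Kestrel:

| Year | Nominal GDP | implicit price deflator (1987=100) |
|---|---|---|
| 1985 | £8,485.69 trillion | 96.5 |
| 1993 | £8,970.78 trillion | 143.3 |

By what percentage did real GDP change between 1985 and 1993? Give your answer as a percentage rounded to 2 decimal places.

-28.81%

Deflate each year: 1985 → 8485.69/0.965 = 8793.46; 1993 → 8970.78/1.433 = 6260.14.
So real GDP changed by 6260.14/8793.46 − 1 = -0.2881, i.e. -28.81%.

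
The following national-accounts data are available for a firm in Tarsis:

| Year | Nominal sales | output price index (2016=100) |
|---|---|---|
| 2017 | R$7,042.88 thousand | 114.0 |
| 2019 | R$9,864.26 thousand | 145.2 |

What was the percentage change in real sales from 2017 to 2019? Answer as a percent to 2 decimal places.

9.96%

Deflate each year: 2017 → 7042.88/1.140 = 6177.96; 2019 → 9864.26/1.452 = 6793.57.
So real sales changed by 6793.57/6177.96 − 1 = 0.0996, i.e. 9.96%.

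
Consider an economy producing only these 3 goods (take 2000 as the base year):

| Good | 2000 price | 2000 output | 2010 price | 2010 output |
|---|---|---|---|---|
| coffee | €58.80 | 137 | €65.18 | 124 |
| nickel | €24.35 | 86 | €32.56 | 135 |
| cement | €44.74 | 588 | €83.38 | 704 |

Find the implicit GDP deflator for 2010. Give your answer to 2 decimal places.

Nominal GDP 2010 = 65.18·124 + 32.56·135 + 83.38·704 = 71177.44.
Real GDP 2010 (at 2000 prices) = 58.80·124 + 24.35·135 + 44.74·704 = 42075.41.
Deflator = Nominal/Real × 100 = 71177.44/42075.41 × 100 = 169.166.

169.17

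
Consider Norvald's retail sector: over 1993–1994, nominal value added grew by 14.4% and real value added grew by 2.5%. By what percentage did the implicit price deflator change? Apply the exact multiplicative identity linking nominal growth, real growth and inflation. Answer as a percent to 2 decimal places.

(1 + g_nom) = (1 + g_real)(1 + π), so π = 1.1440 / 1.0250 − 1 = 0.11610.

11.61%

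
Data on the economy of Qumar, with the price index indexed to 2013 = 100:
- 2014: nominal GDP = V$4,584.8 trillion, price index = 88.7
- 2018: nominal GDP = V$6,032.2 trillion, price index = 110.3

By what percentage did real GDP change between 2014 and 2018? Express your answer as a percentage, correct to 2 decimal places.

5.80%

Deflate each year: 2014 → 4584.8/0.887 = 5168.88; 2018 → 6032.2/1.103 = 5468.90.
So real GDP changed by 5468.90/5168.88 − 1 = 0.0580, i.e. 5.80%.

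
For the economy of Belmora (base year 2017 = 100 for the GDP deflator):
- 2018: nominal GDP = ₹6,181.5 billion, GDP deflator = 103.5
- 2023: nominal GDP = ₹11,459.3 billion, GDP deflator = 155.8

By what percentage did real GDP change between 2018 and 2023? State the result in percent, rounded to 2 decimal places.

Real GDP 2018 = 6181.5 / 1.035 = 5972.46.
Real GDP 2023 = 11459.3 / 1.558 = 7355.13.
Real growth = 7355.13 / 5972.46 − 1 = 0.2315.

23.15%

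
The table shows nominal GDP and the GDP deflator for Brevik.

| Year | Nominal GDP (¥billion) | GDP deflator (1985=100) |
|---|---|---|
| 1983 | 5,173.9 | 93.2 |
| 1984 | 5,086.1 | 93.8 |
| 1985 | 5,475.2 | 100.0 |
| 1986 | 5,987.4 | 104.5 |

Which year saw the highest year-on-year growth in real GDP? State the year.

1984: real = 5086.1/0.938 = 5422.28; growth vs 1983 (5551.39) = -2.33%.
1985: real = 5475.2/1.000 = 5475.20; growth vs 1984 (5422.28) = 0.98%.
1986: real = 5987.4/1.045 = 5729.57; growth vs 1985 (5475.20) = 4.65%.

1986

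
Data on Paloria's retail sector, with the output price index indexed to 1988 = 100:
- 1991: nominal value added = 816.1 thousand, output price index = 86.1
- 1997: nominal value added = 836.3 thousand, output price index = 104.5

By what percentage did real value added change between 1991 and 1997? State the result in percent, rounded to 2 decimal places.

Real value added 1991 = 816.1 / 0.861 = 947.85.
Real value added 1997 = 836.3 / 1.045 = 800.29.
Real growth = 800.29 / 947.85 − 1 = -0.1557.

-15.57%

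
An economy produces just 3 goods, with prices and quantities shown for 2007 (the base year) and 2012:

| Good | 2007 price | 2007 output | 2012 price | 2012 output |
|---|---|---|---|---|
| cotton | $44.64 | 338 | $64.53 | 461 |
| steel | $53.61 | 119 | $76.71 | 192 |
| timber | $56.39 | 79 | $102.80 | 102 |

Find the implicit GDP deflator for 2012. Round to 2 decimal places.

Nominal GDP 2012 = 64.53·461 + 76.71·192 + 102.80·102 = 54962.25.
Real GDP 2012 (at 2007 prices) = 44.64·461 + 53.61·192 + 56.39·102 = 36623.94.
Deflator = Nominal/Real × 100 = 54962.25/36623.94 × 100 = 150.072.

150.07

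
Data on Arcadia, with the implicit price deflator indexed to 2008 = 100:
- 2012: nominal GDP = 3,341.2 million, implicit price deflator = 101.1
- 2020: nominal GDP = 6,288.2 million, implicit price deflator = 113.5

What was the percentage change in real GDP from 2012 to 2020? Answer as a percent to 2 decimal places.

Deflate each year: 2012 → 3341.2/1.011 = 3304.85; 2020 → 6288.2/1.135 = 5540.26.
So real GDP changed by 5540.26/3304.85 − 1 = 0.6764, i.e. 67.64%.

67.64%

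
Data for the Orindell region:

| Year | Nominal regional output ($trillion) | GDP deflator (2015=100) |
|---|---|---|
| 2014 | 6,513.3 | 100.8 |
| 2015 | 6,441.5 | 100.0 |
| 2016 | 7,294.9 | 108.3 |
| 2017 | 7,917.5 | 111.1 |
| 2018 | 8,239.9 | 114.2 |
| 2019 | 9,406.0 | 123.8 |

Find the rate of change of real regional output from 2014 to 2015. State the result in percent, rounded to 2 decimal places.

-0.31%

Real regional output 2014 = 6513.3/1.008 = 6461.61.
Real regional output 2015 = 6441.5/1.000 = 6441.50.
Change = 6441.50/6461.61 − 1 = -0.0031.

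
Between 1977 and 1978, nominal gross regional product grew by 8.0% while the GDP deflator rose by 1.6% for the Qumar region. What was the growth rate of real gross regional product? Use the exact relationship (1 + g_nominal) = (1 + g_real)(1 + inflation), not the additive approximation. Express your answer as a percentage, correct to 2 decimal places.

(1 + g_nom) = (1 + g_real)(1 + π), so g_real = 1.0800 / 1.0160 − 1 = 0.06299.

6.30%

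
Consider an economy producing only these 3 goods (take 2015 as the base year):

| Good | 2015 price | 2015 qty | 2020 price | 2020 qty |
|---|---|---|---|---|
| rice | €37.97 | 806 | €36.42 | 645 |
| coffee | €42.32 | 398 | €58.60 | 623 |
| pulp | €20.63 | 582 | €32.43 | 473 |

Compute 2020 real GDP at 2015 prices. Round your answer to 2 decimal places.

Real GDP 2020 = Σ (p_2015 × q_2020) = 37.97·645 + 42.32·623 + 20.63·473 = 60614.00.

€60614.00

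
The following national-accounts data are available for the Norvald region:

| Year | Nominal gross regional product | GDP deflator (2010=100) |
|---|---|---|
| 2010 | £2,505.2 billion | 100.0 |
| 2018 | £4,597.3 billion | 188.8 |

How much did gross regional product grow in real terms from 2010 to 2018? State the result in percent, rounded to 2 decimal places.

Deflate each year: 2010 → 2505.2/1.000 = 2505.20; 2018 → 4597.3/1.888 = 2435.01.
So real gross regional product changed by 2435.01/2505.20 − 1 = -0.0280, i.e. -2.80%.

-2.80%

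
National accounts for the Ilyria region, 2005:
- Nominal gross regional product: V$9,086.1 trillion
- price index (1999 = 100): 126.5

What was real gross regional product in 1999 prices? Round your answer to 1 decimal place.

Real gross regional product = Nominal / (price index/100) = 9086.1 / 1.265 = 7182.69.

V$7,182.7 trillion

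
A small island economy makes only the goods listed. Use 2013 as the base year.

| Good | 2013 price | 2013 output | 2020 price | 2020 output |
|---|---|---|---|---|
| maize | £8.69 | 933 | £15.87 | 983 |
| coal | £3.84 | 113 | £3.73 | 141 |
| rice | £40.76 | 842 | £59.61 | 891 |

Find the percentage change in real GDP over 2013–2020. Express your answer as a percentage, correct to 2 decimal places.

5.92%

Real GDP 2013 = Nominal GDP 2013 = 8.69·933 + 3.84·113 + 40.76·842 = 42861.61.
Real GDP 2020 (at 2013 prices) = 8.69·983 + 3.84·141 + 40.76·891 = 45400.87.
Real growth = 45400.87/42861.61 − 1 = 0.0592.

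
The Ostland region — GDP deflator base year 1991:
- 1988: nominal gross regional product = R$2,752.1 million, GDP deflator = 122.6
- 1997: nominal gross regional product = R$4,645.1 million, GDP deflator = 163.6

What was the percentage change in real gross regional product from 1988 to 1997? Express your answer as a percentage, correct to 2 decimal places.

Deflate each year: 1988 → 2752.1/1.226 = 2244.78; 1997 → 4645.1/1.636 = 2839.30.
So real gross regional product changed by 2839.30/2244.78 − 1 = 0.2648, i.e. 26.48%.

26.48%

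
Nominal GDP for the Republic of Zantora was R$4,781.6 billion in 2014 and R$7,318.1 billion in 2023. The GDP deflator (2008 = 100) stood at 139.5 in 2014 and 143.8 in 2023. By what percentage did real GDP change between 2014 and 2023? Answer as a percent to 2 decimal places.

Deflate each year: 2014 → 4781.6/1.395 = 3427.67; 2023 → 7318.1/1.438 = 5089.08.
So real GDP changed by 5089.08/3427.67 − 1 = 0.4847, i.e. 48.47%.

48.47%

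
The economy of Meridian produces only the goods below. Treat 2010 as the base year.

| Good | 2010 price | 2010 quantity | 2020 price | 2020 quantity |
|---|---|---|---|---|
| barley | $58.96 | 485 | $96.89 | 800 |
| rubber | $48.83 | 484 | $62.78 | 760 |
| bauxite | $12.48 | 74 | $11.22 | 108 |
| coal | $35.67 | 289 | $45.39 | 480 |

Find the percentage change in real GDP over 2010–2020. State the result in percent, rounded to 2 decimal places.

Real GDP 2010 = Nominal GDP 2010 = 58.96·485 + 48.83·484 + 12.48·74 + 35.67·289 = 63461.47.
Real GDP 2020 (at 2010 prices) = 58.96·800 + 48.83·760 + 12.48·108 + 35.67·480 = 102748.24.
Real growth = 102748.24/63461.47 − 1 = 0.6191.

61.91%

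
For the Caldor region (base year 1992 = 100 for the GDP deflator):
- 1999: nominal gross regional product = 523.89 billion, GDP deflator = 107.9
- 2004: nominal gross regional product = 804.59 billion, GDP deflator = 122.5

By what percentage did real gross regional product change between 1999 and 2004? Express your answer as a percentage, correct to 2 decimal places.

Real gross regional product 1999 = 523.89 / 1.079 = 485.53.
Real gross regional product 2004 = 804.59 / 1.225 = 656.81.
Real growth = 656.81 / 485.53 − 1 = 0.3528.

35.28%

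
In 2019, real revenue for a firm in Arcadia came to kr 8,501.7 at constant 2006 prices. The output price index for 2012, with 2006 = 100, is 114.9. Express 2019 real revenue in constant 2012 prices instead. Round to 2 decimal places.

Real revenue in 2012 prices = Real revenue in 2006 prices × (P_2012/P_2006) = 8501.7 × 1.149 = 9768.45.

kr 9,768.45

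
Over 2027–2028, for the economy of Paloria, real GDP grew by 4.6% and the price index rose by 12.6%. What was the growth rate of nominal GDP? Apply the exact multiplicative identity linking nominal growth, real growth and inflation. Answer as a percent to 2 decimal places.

(1 + g_nom) = (1 + g_real)(1 + π) = 1.0460 × 1.1260 = 1.17780.

17.78%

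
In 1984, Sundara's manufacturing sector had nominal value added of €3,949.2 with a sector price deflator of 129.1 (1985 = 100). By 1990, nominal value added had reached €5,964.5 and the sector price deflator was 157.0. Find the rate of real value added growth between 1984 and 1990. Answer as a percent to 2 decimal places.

Real value added 1984 = 3949.2 / 1.291 = 3059.02.
Real value added 1990 = 5964.5 / 1.570 = 3799.04.
Real growth = 3799.04 / 3059.02 − 1 = 0.2419.

24.19%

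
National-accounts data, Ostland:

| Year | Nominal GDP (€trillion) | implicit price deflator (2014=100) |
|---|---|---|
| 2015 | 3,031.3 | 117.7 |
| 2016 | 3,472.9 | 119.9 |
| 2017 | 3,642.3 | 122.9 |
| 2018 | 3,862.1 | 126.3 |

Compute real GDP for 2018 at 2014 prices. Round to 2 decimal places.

€3,057.88 trillion

Real GDP 2018 = 3862.1 / 1.263 = 3057.88.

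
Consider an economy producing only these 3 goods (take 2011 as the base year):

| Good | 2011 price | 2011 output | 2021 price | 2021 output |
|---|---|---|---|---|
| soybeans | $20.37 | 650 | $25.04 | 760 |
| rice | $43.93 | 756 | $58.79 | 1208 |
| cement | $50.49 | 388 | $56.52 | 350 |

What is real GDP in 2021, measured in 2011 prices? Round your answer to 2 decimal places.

Real GDP 2021 = Σ (p_2011 × q_2021) = 20.37·760 + 43.93·1208 + 50.49·350 = 86220.14.

$86220.14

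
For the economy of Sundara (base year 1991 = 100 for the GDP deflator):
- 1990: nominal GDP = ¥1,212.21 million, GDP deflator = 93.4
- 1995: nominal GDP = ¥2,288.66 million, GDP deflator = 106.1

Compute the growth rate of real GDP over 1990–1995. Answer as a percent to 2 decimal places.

Deflate each year: 1990 → 1212.21/0.934 = 1297.87; 1995 → 2288.66/1.061 = 2157.08.
So real GDP changed by 2157.08/1297.87 − 1 = 0.6620, i.e. 66.20%.

66.20%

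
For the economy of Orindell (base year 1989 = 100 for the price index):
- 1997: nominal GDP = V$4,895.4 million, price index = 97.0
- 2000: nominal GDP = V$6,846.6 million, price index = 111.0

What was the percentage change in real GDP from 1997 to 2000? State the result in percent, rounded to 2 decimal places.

22.22%

Deflate each year: 1997 → 4895.4/0.970 = 5046.80; 2000 → 6846.6/1.110 = 6168.11.
So real GDP changed by 6168.11/5046.80 − 1 = 0.2222, i.e. 22.22%.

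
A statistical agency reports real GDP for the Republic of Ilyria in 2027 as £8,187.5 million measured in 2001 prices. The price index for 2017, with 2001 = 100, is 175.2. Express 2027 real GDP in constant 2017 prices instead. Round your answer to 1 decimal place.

Real GDP in 2017 prices = Real GDP in 2001 prices × (P_2017/P_2001) = 8187.5 × 1.752 = 14344.50.

£14,344.5 million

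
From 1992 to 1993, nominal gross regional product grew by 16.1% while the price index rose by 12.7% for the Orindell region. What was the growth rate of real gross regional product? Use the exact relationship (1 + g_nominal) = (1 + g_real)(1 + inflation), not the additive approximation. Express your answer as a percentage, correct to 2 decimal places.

3.02%

(1 + g_nom) = (1 + g_real)(1 + π), so g_real = 1.1610 / 1.1270 − 1 = 0.03017.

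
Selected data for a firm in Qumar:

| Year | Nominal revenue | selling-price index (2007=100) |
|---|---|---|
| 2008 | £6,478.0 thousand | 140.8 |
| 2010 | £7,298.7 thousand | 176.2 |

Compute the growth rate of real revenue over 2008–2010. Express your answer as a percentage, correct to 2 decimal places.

Real revenue 2008 = 6478.0 / 1.408 = 4600.85.
Real revenue 2010 = 7298.7 / 1.762 = 4142.28.
Real growth = 4142.28 / 4600.85 − 1 = -0.0997.

-9.97%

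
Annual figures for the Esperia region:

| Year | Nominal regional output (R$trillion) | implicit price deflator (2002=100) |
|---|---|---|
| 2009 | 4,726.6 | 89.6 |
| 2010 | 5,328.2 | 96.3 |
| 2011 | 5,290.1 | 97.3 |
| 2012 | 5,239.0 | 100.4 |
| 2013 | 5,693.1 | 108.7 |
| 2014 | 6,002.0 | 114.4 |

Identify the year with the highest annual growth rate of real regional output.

2010

2010: real = 5328.2/0.963 = 5532.92; growth vs 2009 (5275.22) = 4.89%.
2011: real = 5290.1/0.973 = 5436.90; growth vs 2010 (5532.92) = -1.74%.
2012: real = 5239.0/1.004 = 5218.13; growth vs 2011 (5436.90) = -4.02%.
2013: real = 5693.1/1.087 = 5237.44; growth vs 2012 (5218.13) = 0.37%.
2014: real = 6002.0/1.144 = 5246.50; growth vs 2013 (5237.44) = 0.17%.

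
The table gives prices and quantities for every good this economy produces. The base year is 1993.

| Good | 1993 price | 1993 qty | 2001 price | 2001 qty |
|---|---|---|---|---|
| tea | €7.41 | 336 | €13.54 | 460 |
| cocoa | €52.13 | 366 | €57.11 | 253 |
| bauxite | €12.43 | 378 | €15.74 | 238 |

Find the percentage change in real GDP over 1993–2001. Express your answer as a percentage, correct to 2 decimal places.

Real GDP 1993 = Nominal GDP 1993 = 7.41·336 + 52.13·366 + 12.43·378 = 26267.88.
Real GDP 2001 (at 1993 prices) = 7.41·460 + 52.13·253 + 12.43·238 = 19555.83.
Real growth = 19555.83/26267.88 − 1 = -0.2555.

-25.55%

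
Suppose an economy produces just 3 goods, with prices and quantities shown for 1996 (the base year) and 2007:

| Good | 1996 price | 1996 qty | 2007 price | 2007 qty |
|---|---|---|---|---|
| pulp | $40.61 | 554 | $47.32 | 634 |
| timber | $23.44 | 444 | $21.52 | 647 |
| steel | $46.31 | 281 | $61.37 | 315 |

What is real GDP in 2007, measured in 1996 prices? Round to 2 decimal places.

$55500.07

Real GDP 2007 = Σ (p_1996 × q_2007) = 40.61·634 + 23.44·647 + 46.31·315 = 55500.07.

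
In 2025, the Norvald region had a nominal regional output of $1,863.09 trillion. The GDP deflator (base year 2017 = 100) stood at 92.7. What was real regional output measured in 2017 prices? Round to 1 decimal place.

Real regional output = Nominal / (GDP deflator/100) = 1863.09 / 0.927 = 2009.81.

$2,009.8 trillion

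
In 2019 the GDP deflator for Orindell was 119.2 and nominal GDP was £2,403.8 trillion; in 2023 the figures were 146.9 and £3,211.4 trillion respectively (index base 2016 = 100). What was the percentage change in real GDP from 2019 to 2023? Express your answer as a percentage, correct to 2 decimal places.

8.41%

Deflate each year: 2019 → 2403.8/1.192 = 2016.61; 2023 → 3211.4/1.469 = 2186.11.
So real GDP changed by 2186.11/2016.61 − 1 = 0.0841, i.e. 8.41%.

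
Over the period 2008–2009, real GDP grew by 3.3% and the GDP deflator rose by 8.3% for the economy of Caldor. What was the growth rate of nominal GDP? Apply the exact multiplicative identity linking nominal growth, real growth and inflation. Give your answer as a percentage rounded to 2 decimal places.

11.87%

(1 + g_nom) = (1 + g_real)(1 + π) = 1.0330 × 1.0830 = 1.11874.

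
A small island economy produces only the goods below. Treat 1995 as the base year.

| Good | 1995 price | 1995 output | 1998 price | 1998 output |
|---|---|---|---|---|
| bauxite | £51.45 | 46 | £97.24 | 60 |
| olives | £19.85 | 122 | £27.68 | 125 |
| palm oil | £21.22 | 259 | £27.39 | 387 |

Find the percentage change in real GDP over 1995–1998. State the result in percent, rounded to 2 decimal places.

Real GDP 1995 = Nominal GDP 1995 = 51.45·46 + 19.85·122 + 21.22·259 = 10284.38.
Real GDP 1998 (at 1995 prices) = 51.45·60 + 19.85·125 + 21.22·387 = 13780.39.
Real growth = 13780.39/10284.38 − 1 = 0.3399.

33.99%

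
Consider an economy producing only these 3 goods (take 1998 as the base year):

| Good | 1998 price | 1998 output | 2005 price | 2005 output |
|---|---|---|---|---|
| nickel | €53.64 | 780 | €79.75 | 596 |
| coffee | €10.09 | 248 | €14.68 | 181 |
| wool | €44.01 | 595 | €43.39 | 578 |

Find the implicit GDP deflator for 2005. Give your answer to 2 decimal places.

Nominal GDP 2005 = 79.75·596 + 14.68·181 + 43.39·578 = 75267.50.
Real GDP 2005 (at 1998 prices) = 53.64·596 + 10.09·181 + 44.01·578 = 59233.51.
Deflator = Nominal/Real × 100 = 75267.50/59233.51 × 100 = 127.069.

127.07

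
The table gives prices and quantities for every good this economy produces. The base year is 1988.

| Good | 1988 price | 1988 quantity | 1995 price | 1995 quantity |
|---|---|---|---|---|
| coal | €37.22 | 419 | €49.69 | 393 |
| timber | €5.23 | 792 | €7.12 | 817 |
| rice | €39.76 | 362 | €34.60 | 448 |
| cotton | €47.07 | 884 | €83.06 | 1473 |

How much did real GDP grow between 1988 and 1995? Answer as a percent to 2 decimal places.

40.01%

Real GDP 1988 = Nominal GDP 1988 = 37.22·419 + 5.23·792 + 39.76·362 + 47.07·884 = 75740.34.
Real GDP 1995 (at 1988 prices) = 37.22·393 + 5.23·817 + 39.76·448 + 47.07·1473 = 106046.96.
Real growth = 106046.96/75740.34 − 1 = 0.4001.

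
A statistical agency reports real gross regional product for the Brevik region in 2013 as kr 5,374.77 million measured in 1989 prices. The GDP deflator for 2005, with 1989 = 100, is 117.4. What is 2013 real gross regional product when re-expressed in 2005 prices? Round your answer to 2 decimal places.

kr 6,309.98 million

Real gross regional product in 2005 prices = Real gross regional product in 1989 prices × (P_2005/P_1989) = 5374.77 × 1.174 = 6309.98.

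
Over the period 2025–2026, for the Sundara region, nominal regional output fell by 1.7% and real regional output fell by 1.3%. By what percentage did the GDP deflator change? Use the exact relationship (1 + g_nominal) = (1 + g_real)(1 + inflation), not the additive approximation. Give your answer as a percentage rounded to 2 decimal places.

(1 + g_nom) = (1 + g_real)(1 + π), so π = 0.9830 / 0.9870 − 1 = -0.00405.

-0.41%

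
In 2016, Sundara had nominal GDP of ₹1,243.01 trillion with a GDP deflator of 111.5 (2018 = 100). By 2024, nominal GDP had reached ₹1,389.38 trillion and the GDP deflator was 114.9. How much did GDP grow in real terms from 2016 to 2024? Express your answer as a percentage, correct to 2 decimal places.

8.47%

Deflate each year: 2016 → 1243.01/1.115 = 1114.81; 2024 → 1389.38/1.149 = 1209.21.
So real GDP changed by 1209.21/1114.81 − 1 = 0.0847, i.e. 8.47%.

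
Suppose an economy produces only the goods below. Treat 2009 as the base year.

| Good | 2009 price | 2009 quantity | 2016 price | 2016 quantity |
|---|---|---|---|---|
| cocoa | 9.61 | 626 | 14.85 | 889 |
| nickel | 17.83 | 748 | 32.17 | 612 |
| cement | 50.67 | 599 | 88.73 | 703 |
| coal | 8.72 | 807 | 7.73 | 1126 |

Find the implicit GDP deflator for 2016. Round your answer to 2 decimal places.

Nominal GDP 2016 = 14.85·889 + 32.17·612 + 88.73·703 + 7.73·1126 = 103970.86.
Real GDP 2016 (at 2009 prices) = 9.61·889 + 17.83·612 + 50.67·703 + 8.72·1126 = 64894.98.
Deflator = Nominal/Real × 100 = 103970.86/64894.98 × 100 = 160.214.

160.21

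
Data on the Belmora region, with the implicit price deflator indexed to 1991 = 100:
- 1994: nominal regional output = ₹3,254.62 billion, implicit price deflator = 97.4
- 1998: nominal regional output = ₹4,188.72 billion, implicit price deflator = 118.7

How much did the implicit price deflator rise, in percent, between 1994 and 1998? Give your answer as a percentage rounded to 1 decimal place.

Price-level change = 118.7 / 97.4 − 1 = 0.2187.

21.9%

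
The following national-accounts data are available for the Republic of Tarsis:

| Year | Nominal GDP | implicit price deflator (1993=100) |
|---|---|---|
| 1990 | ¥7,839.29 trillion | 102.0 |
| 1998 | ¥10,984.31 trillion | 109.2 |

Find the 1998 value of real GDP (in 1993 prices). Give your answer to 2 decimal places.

Real GDP = Nominal / (implicit price deflator/100) = 10984.31 / 1.092 = 10058.89.

¥10,058.89 trillion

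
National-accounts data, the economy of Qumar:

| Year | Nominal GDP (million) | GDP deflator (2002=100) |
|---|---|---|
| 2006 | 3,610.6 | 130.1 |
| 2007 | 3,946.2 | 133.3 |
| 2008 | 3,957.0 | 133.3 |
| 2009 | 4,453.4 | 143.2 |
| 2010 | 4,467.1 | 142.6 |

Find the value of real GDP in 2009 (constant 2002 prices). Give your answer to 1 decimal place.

3,109.9 million

Real GDP 2009 = 4453.4 / 1.432 = 3109.92.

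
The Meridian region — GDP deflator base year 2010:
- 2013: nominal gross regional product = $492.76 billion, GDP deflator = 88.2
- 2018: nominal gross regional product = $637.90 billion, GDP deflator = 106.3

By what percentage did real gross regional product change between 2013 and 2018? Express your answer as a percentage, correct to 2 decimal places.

7.41%

Real gross regional product 2013 = 492.76 / 0.882 = 558.68.
Real gross regional product 2018 = 637.90 / 1.063 = 600.09.
Real growth = 600.09 / 558.68 − 1 = 0.0741.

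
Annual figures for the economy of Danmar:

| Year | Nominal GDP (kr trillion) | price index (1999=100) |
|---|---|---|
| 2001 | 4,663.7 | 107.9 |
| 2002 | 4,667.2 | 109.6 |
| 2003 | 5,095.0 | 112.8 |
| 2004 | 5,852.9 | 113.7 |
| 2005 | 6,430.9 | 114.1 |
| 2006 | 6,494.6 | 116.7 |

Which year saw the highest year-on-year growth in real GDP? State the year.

2004

2002: real = 4667.2/1.096 = 4258.39; growth vs 2001 (4322.24) = -1.48%.
2003: real = 5095.0/1.128 = 4516.84; growth vs 2002 (4258.39) = 6.07%.
2004: real = 5852.9/1.137 = 5147.67; growth vs 2003 (4516.84) = 13.97%.
2005: real = 6430.9/1.141 = 5636.20; growth vs 2004 (5147.67) = 9.49%.
2006: real = 6494.6/1.167 = 5565.21; growth vs 2005 (5636.20) = -1.26%.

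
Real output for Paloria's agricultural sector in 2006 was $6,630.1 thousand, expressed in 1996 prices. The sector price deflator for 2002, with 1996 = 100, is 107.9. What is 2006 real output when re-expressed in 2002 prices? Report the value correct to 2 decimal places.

Real output in 2002 prices = Real output in 1996 prices × (P_2002/P_1996) = 6630.1 × 1.079 = 7153.88.

$7,153.88 thousand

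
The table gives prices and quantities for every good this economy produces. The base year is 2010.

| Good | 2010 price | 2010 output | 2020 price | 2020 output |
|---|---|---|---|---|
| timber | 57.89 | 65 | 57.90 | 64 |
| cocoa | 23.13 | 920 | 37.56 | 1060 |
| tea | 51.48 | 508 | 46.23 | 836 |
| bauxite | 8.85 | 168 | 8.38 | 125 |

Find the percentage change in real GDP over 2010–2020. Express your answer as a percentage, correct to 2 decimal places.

37.37%

Real GDP 2010 = Nominal GDP 2010 = 57.89·65 + 23.13·920 + 51.48·508 + 8.85·168 = 52681.09.
Real GDP 2020 (at 2010 prices) = 57.89·64 + 23.13·1060 + 51.48·836 + 8.85·125 = 72366.29.
Real growth = 72366.29/52681.09 − 1 = 0.3737.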